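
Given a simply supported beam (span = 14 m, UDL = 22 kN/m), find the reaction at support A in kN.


Total load = w * L = 22 * 14 = 308 kN
By symmetry, each reaction R = total / 2 = 308 / 2 = 154.0 kN

154.0 kN


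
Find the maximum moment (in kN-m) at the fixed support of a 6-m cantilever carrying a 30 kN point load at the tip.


For a cantilever with a point load at the free end:
M_max = P * L = 30 * 6 = 180 kN-m

180 kN-m


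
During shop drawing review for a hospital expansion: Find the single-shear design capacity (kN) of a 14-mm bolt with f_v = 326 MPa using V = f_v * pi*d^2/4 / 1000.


A = pi * d^2 / 4 = pi * 14^2 / 4 = 153.938 mm^2
V = f_v * A / 1000 = 326 * 153.938 / 1000
= 50.1838 kN

50.1838 kN


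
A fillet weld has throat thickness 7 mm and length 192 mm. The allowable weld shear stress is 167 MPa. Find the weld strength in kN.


Strength = throat * length * allowable stress
= 7 * 192 * 167 N
= 224448 N
= 224.45 kN

224.45 kN


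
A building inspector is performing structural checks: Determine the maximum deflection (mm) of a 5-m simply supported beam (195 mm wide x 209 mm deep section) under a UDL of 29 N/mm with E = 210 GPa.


I = 195 * 209^3 / 12 = 148351596.25 mm^4
L = 5000.0 mm, w = 29 N/mm, E = 210000.0 MPa
delta = 5 * w * L^4 / (384 * E * I)
= 5 * 29 * 5000.0^4 / (384 * 210000.0 * 148351596.25)
= 7.5754 mm

7.5754 mm


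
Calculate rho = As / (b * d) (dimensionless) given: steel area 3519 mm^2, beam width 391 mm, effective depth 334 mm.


rho = As / (b * d)
= 3519 / (391 * 334)
= 3519 / 130594
= 0.026946 (dimensionless)

0.026946 (dimensionless)


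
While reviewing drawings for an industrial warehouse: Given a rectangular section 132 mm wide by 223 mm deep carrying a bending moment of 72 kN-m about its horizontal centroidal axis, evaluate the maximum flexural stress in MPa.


I = b * h^3 / 12 = 132 * 223^3 / 12 = 121985237.0 mm^4
y = h / 2 = 223 / 2 = 111.5 mm
M = 72 kN-m = 72000000.0 N-mm
sigma = M * y / I = 72000000.0 * 111.5 / 121985237.0
= 65.81 MPa

65.81 MPa


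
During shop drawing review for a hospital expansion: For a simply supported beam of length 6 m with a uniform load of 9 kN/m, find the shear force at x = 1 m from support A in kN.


R_A = w * L / 2 = 9 * 6 / 2 = 27.0 kN
V(x) = R_A - w * x = 27.0 - 9 * 1
= 18.0 kN

18.0 kN


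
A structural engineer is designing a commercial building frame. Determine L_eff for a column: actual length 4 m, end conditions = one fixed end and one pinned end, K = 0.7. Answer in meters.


L_eff = K * L
= 0.7 * 4
= 2.8 m

2.8 m


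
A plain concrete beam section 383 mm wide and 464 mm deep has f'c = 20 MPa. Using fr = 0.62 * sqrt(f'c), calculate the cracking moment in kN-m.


fr = 0.62 * sqrt(20) = 0.62 * 4.4721 = 2.7727 MPa
I = 383 * 464^3 / 12 = 3188390229.33 mm^4
y_t = 232.0 mm
M_cr = fr * I / y_t = 2.7727 * 3188390229.33 / 232.0 N-mm
= 38.1057 kN-m

38.1057 kN-m


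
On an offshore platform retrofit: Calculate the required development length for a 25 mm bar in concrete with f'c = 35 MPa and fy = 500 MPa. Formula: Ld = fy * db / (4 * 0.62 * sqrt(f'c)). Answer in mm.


Ld = (fy * db) / (4 * 0.62 * sqrt(f'c))
= (500 * 25) / (4 * 0.62 * sqrt(35))
= 12500 / 14.6719
= 851.97 mm

851.97 mm


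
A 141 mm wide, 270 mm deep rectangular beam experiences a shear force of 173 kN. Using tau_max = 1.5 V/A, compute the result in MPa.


A = b * h = 141 * 270 = 38070 mm^2
V = 173 kN = 173000.0 N
tau_max = 1.5 * V / A = 1.5 * 173000.0 / 38070
= 6.8164 MPa

6.8164 MPa


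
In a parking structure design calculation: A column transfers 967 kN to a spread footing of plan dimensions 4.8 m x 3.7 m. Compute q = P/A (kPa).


A = 4.8 * 3.7 = 17.76 m^2
q = P / A = 967 / 17.76
= 54.4482 kPa

54.4482 kPa


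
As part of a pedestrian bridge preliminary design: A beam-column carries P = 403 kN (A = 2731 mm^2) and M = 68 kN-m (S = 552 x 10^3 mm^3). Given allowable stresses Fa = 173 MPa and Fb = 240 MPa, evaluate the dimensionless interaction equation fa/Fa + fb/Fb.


f_a = P / A = 403000.0 / 2731 = 147.565 MPa
f_b = M / S = 68000000.0 / 552000.0 = 123.1884 MPa
Ratio = f_a / Fa + f_b / Fb
= 147.565 / 173 + 123.1884 / 240
= 1.3663 (dimensionless)

1.3663 (dimensionless)


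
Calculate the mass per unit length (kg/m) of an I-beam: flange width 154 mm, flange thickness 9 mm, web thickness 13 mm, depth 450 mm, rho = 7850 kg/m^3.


A_flanges = 2 * 154 * 9 = 2772 mm^2
A_web = (450 - 2 * 9) * 13 = 5616 mm^2
A_total = 2772 + 5616 = 8388 mm^2 = 0.008388 m^2
Weight = rho * A = 7850 * 0.008388 = 65.8458 kg/m

65.8458 kg/m


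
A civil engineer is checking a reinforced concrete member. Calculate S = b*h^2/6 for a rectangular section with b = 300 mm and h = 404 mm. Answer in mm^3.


S = b * h^2 / 6
= 300 * 404^2 / 6
= 300 * 163216 / 6
= 8160800.0 mm^3

8160800.0 mm^3


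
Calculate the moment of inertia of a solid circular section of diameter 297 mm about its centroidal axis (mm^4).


r = d / 2 = 297 / 2 = 148.5 mm
I = pi * r^4 / 4 = pi * 148.5^4 / 4
= 381940485.65 mm^4

381940485.65 mm^4


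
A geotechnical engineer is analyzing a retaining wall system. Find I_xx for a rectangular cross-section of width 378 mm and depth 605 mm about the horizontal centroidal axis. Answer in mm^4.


I = b * h^3 / 12
= 378 * 605^3 / 12
= 378 * 221445125 / 12
= 6975521437.5 mm^4

6975521437.5 mm^4


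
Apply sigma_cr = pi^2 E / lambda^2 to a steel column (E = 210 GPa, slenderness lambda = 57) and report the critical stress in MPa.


sigma_cr = pi^2 * E / lambda^2
= 9.8696 * 210000.0 / 57^2
= 9.8696 * 210000.0 / 3249
= 637.9246 MPa

637.9246 MPa


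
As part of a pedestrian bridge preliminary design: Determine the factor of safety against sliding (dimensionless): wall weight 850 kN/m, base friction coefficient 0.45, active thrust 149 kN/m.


Resisting force = mu * W = 0.45 * 850 = 382.5 kN/m
FOS = Resisting / Driving = 382.5 / 149
= 2.5671 (dimensionless)

2.5671 (dimensionless)


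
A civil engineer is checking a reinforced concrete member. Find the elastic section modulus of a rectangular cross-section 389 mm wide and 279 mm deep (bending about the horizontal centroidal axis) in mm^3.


S = b * h^2 / 6
= 389 * 279^2 / 6
= 389 * 77841 / 6
= 5046691.5 mm^3

5046691.5 mm^3


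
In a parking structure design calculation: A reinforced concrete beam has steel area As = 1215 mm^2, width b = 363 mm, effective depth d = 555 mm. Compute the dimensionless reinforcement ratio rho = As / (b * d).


rho = As / (b * d)
= 1215 / (363 * 555)
= 1215 / 201465
= 0.006031 (dimensionless)

0.006031 (dimensionless)


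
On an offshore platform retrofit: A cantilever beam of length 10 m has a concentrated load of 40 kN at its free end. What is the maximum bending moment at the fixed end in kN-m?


For a cantilever with a point load at the free end:
M_max = P * L = 40 * 10 = 400 kN-m

400 kN-m


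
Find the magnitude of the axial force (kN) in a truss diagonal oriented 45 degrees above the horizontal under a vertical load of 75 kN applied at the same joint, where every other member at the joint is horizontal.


At the joint, only the diagonal has a vertical component, so vertical equilibrium gives:
F * sin(45) = 75
F = 75 / sin(45)
= 75 / 0.707107
= 106.07 kN

106.07 kN


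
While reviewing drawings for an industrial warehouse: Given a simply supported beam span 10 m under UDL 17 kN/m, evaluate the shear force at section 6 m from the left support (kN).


R_A = w * L / 2 = 17 * 10 / 2 = 85.0 kN
V(x) = R_A - w * x = 85.0 - 17 * 6
= -17.0 kN

-17.0 kN


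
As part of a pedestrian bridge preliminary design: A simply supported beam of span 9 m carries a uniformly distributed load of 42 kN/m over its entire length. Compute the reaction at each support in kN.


Total load = w * L = 42 * 9 = 378 kN
By symmetry, each reaction R = total / 2 = 378 / 2 = 189.0 kN

189.0 kN


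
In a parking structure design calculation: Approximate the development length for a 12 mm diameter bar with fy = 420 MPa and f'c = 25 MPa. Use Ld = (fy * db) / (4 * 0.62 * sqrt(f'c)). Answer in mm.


Ld = (fy * db) / (4 * 0.62 * sqrt(f'c))
= (420 * 12) / (4 * 0.62 * sqrt(25))
= 5040 / 12.4
= 406.45 mm

406.45 mm


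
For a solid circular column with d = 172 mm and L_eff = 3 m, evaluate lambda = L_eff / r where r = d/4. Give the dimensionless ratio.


Radius of gyration r = d / 4 = 172 / 4 = 43.0 mm
L_eff = 3000.0 mm
Slenderness ratio = L / r = 3000.0 / 43.0 = 69.77 (dimensionless)

69.77 (dimensionless)


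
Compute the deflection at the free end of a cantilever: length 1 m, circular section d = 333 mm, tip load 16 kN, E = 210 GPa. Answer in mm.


I = pi * d^4 / 64 = pi * 333^4 / 64 = 603596666.66 mm^4
L = 1000.0 mm, P = 16000.0 N, E = 210000.0 MPa
delta = P * L^3 / (3 * E * I)
= 16000.0 * 1000.0^3 / (3 * 210000.0 * 603596666.66)
= 0.0421 mm

0.0421 mm


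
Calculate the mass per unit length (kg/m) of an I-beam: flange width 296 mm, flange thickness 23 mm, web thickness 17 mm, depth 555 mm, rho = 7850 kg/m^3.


A_flanges = 2 * 296 * 23 = 13616 mm^2
A_web = (555 - 2 * 23) * 17 = 8653 mm^2
A_total = 13616 + 8653 = 22269 mm^2 = 0.022269 m^2
Weight = rho * A = 7850 * 0.022269 = 174.8116 kg/m

174.8116 kg/m


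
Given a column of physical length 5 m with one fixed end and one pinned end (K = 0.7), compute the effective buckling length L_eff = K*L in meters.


L_eff = K * L
= 0.7 * 5
= 3.5 m

3.5 m


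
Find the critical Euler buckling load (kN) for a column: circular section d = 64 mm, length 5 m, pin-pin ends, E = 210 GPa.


I = pi * d^4 / 64 = 823549.66 mm^4
L = 5000.0 mm
P_cr = pi^2 * E * I / L^2
= 9.8696 * 210000.0 * 823549.66 / 5000.0^2
= 68276.12 N = 68.2761 kN

68.2761 kN


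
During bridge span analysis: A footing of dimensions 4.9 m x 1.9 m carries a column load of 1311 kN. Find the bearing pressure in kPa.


A = 4.9 * 1.9 = 9.31 m^2
q = P / A = 1311 / 9.31
= 140.8163 kPa

140.8163 kPa


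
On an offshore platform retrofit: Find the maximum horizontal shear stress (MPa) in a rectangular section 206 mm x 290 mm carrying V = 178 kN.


A = b * h = 206 * 290 = 59740 mm^2
V = 178 kN = 178000.0 N
tau_max = 1.5 * V / A = 1.5 * 178000.0 / 59740
= 4.4694 MPa

4.4694 MPa


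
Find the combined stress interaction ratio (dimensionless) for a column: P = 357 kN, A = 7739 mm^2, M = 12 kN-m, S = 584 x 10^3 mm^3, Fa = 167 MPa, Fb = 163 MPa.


f_a = P / A = 357000.0 / 7739 = 46.13 MPa
f_b = M / S = 12000000.0 / 584000.0 = 20.5479 MPa
Ratio = f_a / Fa + f_b / Fb
= 46.13 / 167 + 20.5479 / 163
= 0.4023 (dimensionless)

0.4023 (dimensionless)


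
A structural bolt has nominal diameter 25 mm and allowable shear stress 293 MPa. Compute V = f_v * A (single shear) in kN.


A = pi * d^2 / 4 = pi * 25^2 / 4 = 490.8739 mm^2
V = f_v * A / 1000 = 293 * 490.8739 / 1000
= 143.826 kN

143.826 kN


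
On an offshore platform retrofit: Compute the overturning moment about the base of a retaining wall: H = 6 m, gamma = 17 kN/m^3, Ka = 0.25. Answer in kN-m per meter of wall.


Pa = 0.5 * Ka * gamma * H^2
= 0.5 * 0.25 * 17 * 6^2
= 76.5 kN/m
Arm = H / 3 = 6 / 3 = 2.0 m
Mo = Pa * arm = Pa * H / 3 = 76.5 * 6 / 3 = 153.0 kN-m/m

153.0 kN-m/m


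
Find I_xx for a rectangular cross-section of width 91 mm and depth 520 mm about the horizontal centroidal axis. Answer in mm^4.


I = b * h^3 / 12
= 91 * 520^3 / 12
= 91 * 140608000 / 12
= 1066277333.33 mm^4

1066277333.33 mm^4


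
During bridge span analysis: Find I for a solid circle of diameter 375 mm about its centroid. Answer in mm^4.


r = d / 2 = 375 / 2 = 187.5 mm
I = pi * r^4 / 4 = pi * 187.5^4 / 4
= 970722217.33 mm^4

970722217.33 mm^4


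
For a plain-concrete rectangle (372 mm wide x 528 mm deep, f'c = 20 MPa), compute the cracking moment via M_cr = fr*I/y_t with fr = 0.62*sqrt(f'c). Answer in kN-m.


fr = 0.62 * sqrt(20) = 0.62 * 4.4721 = 2.7727 MPa
I = 372 * 528^3 / 12 = 4563136512.0 mm^4
y_t = 264.0 mm
M_cr = fr * I / y_t = 2.7727 * 4563136512.0 / 264.0 N-mm
= 47.9255 kN-m

47.9255 kN-m


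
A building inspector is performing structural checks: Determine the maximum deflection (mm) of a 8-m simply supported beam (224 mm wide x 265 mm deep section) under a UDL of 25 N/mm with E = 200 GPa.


I = 224 * 265^3 / 12 = 347379666.67 mm^4
L = 8000.0 mm, w = 25 N/mm, E = 200000.0 MPa
delta = 5 * w * L^4 / (384 * E * I)
= 5 * 25 * 8000.0^4 / (384 * 200000.0 * 347379666.67)
= 19.1913 mm

19.1913 mm


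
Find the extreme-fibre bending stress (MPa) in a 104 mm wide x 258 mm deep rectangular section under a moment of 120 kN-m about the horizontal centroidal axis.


I = b * h^3 / 12 = 104 * 258^3 / 12 = 148837104.0 mm^4
y = h / 2 = 258 / 2 = 129.0 mm
M = 120 kN-m = 120000000.0 N-mm
sigma = M * y / I = 120000000.0 * 129.0 / 148837104.0
= 104.01 MPa

104.01 MPa


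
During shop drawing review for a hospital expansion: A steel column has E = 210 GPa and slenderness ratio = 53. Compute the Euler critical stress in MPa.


sigma_cr = pi^2 * E / lambda^2
= 9.8696 * 210000.0 / 53^2
= 9.8696 * 210000.0 / 2809
= 737.8487 MPa

737.8487 MPa


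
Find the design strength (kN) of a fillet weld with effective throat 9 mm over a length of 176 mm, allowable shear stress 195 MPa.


Strength = throat * length * allowable stress
= 9 * 176 * 195 N
= 308880 N
= 308.88 kN

308.88 kN


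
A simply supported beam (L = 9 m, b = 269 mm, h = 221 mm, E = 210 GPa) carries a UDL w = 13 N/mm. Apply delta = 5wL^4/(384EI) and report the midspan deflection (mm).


I = 269 * 221^3 / 12 = 241962384.08 mm^4
L = 9000.0 mm, w = 13 N/mm, E = 210000.0 MPa
delta = 5 * w * L^4 / (384 * E * I)
= 5 * 13 * 9000.0^4 / (384 * 210000.0 * 241962384.08)
= 21.8567 mm

21.8567 mm


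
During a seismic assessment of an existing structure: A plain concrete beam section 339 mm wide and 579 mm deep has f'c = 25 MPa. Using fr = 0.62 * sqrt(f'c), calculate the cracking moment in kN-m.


fr = 0.62 * sqrt(25) = 0.62 * 5.0 = 3.1 MPa
I = 339 * 579^3 / 12 = 5483453226.75 mm^4
y_t = 289.5 mm
M_cr = fr * I / y_t = 3.1 * 5483453226.75 / 289.5 N-mm
= 58.7175 kN-m

58.7175 kN-m


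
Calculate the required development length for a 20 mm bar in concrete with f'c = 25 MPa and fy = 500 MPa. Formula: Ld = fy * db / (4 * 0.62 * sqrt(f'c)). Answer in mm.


Ld = (fy * db) / (4 * 0.62 * sqrt(f'c))
= (500 * 20) / (4 * 0.62 * sqrt(25))
= 10000 / 12.4
= 806.45 mm

806.45 mm


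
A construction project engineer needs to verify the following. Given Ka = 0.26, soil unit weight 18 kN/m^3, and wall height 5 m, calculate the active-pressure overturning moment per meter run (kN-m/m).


Pa = 0.5 * Ka * gamma * H^2
= 0.5 * 0.26 * 18 * 5^2
= 58.5 kN/m
Arm = H / 3 = 5 / 3 = 1.6667 m
Mo = Pa * arm = Pa * H / 3 = 58.5 * 5 / 3 = 97.5 kN-m/m

97.5 kN-m/m


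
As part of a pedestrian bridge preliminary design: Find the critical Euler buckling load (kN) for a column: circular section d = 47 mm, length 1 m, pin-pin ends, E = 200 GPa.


I = pi * d^4 / 64 = 239530.78 mm^4
L = 1000.0 mm
P_cr = pi^2 * E * I / L^2
= 9.8696 * 200000.0 * 239530.78 / 1000.0^2
= 472814.81 N = 472.8148 kN

472.8148 kN


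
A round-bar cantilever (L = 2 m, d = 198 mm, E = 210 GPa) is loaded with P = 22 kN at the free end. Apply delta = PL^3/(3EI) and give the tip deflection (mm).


I = pi * d^4 / 64 = pi * 198^4 / 64 = 75445034.2 mm^4
L = 2000.0 mm, P = 22000.0 N, E = 210000.0 MPa
delta = P * L^3 / (3 * E * I)
= 22000.0 * 2000.0^3 / (3 * 210000.0 * 75445034.2)
= 3.7029 mm

3.7029 mm


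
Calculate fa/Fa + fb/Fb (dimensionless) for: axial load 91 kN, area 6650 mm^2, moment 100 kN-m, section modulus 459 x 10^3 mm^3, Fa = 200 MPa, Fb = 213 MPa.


f_a = P / A = 91000.0 / 6650 = 13.6842 MPa
f_b = M / S = 100000000.0 / 459000.0 = 217.8649 MPa
Ratio = f_a / Fa + f_b / Fb
= 13.6842 / 200 + 217.8649 / 213
= 1.0913 (dimensionless)

1.0913 (dimensionless)


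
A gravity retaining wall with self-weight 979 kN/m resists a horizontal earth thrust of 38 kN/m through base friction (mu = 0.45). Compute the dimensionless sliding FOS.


Resisting force = mu * W = 0.45 * 979 = 440.55 kN/m
FOS = Resisting / Driving = 440.55 / 38
= 11.5934 (dimensionless)

11.5934 (dimensionless)


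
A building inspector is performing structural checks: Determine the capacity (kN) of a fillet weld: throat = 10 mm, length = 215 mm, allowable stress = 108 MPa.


Strength = throat * length * allowable stress
= 10 * 215 * 108 N
= 232200 N
= 232.2 kN

232.2 kN


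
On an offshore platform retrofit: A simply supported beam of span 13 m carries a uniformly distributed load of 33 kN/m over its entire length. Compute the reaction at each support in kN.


Total load = w * L = 33 * 13 = 429 kN
By symmetry, each reaction R = total / 2 = 429 / 2 = 214.5 kN

214.5 kN


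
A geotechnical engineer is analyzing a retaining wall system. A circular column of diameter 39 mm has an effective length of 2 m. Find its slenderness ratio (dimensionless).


Radius of gyration r = d / 4 = 39 / 4 = 9.75 mm
L_eff = 2000.0 mm
Slenderness ratio = L / r = 2000.0 / 9.75 = 205.13 (dimensionless)

205.13 (dimensionless)


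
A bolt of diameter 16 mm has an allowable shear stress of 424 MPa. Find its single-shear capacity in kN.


A = pi * d^2 / 4 = pi * 16^2 / 4 = 201.0619 mm^2
V = f_v * A / 1000 = 424 * 201.0619 / 1000
= 85.2503 kN

85.2503 kN


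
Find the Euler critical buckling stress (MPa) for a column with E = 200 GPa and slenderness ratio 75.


sigma_cr = pi^2 * E / lambda^2
= 9.8696 * 200000.0 / 75^2
= 9.8696 * 200000.0 / 5625
= 350.9193 MPa

350.9193 MPa


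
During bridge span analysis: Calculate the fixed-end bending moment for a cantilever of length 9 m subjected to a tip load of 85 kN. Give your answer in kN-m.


For a cantilever with a point load at the free end:
M_max = P * L = 85 * 9 = 765 kN-m

765 kN-m


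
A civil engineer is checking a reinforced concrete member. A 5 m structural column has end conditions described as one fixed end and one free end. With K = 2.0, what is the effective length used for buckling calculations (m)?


L_eff = K * L
= 2.0 * 5
= 10.0 m

10.0 m


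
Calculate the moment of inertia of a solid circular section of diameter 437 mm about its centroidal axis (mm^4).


r = d / 2 = 437 / 2 = 218.5 mm
I = pi * r^4 / 4 = pi * 218.5^4 / 4
= 1790175654.29 mm^4

1790175654.29 mm^4


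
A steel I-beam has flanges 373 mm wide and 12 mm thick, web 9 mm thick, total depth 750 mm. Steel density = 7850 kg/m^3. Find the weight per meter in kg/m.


A_flanges = 2 * 373 * 12 = 8952 mm^2
A_web = (750 - 2 * 12) * 9 = 6534 mm^2
A_total = 8952 + 6534 = 15486 mm^2 = 0.015486 m^2
Weight = rho * A = 7850 * 0.015486 = 121.5651 kg/m

121.5651 kg/m


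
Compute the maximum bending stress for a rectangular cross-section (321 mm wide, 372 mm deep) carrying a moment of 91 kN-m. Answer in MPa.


I = b * h^3 / 12 = 321 * 372^3 / 12 = 1377059184.0 mm^4
y = h / 2 = 372 / 2 = 186.0 mm
M = 91 kN-m = 91000000.0 N-mm
sigma = M * y / I = 91000000.0 * 186.0 / 1377059184.0
= 12.29 MPa

12.29 MPa


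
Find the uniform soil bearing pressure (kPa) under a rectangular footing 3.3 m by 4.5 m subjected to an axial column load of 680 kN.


A = 3.3 * 4.5 = 14.85 m^2
q = P / A = 680 / 14.85
= 45.7912 kPa

45.7912 kPa


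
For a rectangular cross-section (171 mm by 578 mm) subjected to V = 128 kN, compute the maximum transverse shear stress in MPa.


A = b * h = 171 * 578 = 98838 mm^2
V = 128 kN = 128000.0 N
tau_max = 1.5 * V / A = 1.5 * 128000.0 / 98838
= 1.9426 MPa

1.9426 MPa


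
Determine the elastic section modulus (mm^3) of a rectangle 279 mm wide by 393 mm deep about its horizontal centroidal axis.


S = b * h^2 / 6
= 279 * 393^2 / 6
= 279 * 154449 / 6
= 7181878.5 mm^3

7181878.5 mm^3


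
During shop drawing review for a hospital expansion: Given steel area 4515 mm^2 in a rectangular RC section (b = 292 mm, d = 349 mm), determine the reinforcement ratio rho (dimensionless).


rho = As / (b * d)
= 4515 / (292 * 349)
= 4515 / 101908
= 0.044305 (dimensionless)

0.044305 (dimensionless)


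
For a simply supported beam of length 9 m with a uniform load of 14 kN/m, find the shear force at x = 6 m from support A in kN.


R_A = w * L / 2 = 14 * 9 / 2 = 63.0 kN
V(x) = R_A - w * x = 63.0 - 14 * 6
= -21.0 kN

-21.0 kN


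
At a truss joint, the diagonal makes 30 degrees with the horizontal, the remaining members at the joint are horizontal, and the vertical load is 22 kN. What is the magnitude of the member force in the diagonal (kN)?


At the joint, only the diagonal has a vertical component, so vertical equilibrium gives:
F * sin(30) = 22
F = 22 / sin(30)
= 22 / 0.5
= 44.0 kN

44.0 kN


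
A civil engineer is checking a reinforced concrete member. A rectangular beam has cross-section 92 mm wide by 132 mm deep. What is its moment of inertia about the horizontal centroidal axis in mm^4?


I = b * h^3 / 12
= 92 * 132^3 / 12
= 92 * 2299968 / 12
= 17633088.0 mm^4

17633088.0 mm^4


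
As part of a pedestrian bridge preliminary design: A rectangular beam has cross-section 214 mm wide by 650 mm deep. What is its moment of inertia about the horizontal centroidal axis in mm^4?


I = b * h^3 / 12
= 214 * 650^3 / 12
= 214 * 274625000 / 12
= 4897479166.67 mm^4

4897479166.67 mm^4


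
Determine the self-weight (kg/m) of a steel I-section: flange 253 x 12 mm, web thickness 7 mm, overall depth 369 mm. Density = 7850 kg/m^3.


A_flanges = 2 * 253 * 12 = 6072 mm^2
A_web = (369 - 2 * 12) * 7 = 2415 mm^2
A_total = 6072 + 2415 = 8487 mm^2 = 0.008487 m^2
Weight = rho * A = 7850 * 0.008487 = 66.623 kg/m

66.623 kg/m


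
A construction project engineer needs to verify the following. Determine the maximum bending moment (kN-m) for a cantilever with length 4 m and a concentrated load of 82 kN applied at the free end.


For a cantilever with a point load at the free end:
M_max = P * L = 82 * 4 = 328 kN-m

328 kN-m


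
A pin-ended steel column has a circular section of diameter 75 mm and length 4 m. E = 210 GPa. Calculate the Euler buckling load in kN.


I = pi * d^4 / 64 = 1553155.55 mm^4
L = 4000.0 mm
P_cr = pi^2 * E * I / L^2
= 9.8696 * 210000.0 * 1553155.55 / 4000.0^2
= 201193.53 N = 201.1935 kN

201.1935 kN


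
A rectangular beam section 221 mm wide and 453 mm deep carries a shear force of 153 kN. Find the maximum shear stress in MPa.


A = b * h = 221 * 453 = 100113 mm^2
V = 153 kN = 153000.0 N
tau_max = 1.5 * V / A = 1.5 * 153000.0 / 100113
= 2.2924 MPa

2.2924 MPa


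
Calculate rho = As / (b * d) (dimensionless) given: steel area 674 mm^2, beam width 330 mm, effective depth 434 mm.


rho = As / (b * d)
= 674 / (330 * 434)
= 674 / 143220
= 0.004706 (dimensionless)

0.004706 (dimensionless)


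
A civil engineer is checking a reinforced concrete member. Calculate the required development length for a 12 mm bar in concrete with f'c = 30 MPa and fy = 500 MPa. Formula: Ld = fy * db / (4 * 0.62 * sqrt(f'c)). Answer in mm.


Ld = (fy * db) / (4 * 0.62 * sqrt(f'c))
= (500 * 12) / (4 * 0.62 * sqrt(30))
= 6000 / 13.5835
= 441.71 mm

441.71 mm


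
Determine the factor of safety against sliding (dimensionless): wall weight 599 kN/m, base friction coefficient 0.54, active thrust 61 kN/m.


Resisting force = mu * W = 0.54 * 599 = 323.46 kN/m
FOS = Resisting / Driving = 323.46 / 61
= 5.3026 (dimensionless)

5.3026 (dimensionless)


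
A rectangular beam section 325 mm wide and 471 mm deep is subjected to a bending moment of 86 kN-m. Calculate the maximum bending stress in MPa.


I = b * h^3 / 12 = 325 * 471^3 / 12 = 2829859256.25 mm^4
y = h / 2 = 471 / 2 = 235.5 mm
M = 86 kN-m = 86000000.0 N-mm
sigma = M * y / I = 86000000.0 * 235.5 / 2829859256.25
= 7.16 MPa

7.16 MPa


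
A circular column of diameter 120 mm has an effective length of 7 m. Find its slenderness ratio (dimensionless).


Radius of gyration r = d / 4 = 120 / 4 = 30.0 mm
L_eff = 7000.0 mm
Slenderness ratio = L / r = 7000.0 / 30.0 = 233.33 (dimensionless)

233.33 (dimensionless)


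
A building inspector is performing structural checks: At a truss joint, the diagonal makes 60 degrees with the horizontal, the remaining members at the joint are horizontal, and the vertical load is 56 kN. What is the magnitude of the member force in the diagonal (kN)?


At the joint, only the diagonal has a vertical component, so vertical equilibrium gives:
F * sin(60) = 56
F = 56 / sin(60)
= 56 / 0.866025
= 64.66 kN

64.66 kN


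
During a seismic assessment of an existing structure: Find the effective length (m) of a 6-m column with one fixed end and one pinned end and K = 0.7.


L_eff = K * L
= 0.7 * 6
= 4.2 m

4.2 m


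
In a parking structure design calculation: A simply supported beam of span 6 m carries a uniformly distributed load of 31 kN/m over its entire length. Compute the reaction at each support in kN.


Total load = w * L = 31 * 6 = 186 kN
By symmetry, each reaction R = total / 2 = 186 / 2 = 93.0 kN

93.0 kN


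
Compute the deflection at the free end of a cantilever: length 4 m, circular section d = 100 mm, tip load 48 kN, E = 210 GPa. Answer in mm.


I = pi * d^4 / 64 = pi * 100^4 / 64 = 4908738.52 mm^4
L = 4000.0 mm, P = 48000.0 N, E = 210000.0 MPa
delta = P * L^3 / (3 * E * I)
= 48000.0 * 4000.0^3 / (3 * 210000.0 * 4908738.52)
= 993.3694 mm

993.3694 mm


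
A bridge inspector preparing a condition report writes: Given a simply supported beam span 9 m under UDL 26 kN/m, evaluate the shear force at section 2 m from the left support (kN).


R_A = w * L / 2 = 26 * 9 / 2 = 117.0 kN
V(x) = R_A - w * x = 117.0 - 26 * 2
= 65.0 kN

65.0 kN


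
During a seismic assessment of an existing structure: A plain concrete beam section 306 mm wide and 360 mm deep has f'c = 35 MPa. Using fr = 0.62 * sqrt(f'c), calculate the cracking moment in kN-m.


fr = 0.62 * sqrt(35) = 0.62 * 5.9161 = 3.668 MPa
I = 306 * 360^3 / 12 = 1189728000.0 mm^4
y_t = 180.0 mm
M_cr = fr * I / y_t = 3.668 * 1189728000.0 / 180.0 N-mm
= 24.2438 kN-m

24.2438 kN-m


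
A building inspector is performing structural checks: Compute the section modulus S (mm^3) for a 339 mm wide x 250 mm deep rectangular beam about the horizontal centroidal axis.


S = b * h^2 / 6
= 339 * 250^2 / 6
= 339 * 62500 / 6
= 3531250.0 mm^3

3531250.0 mm^3


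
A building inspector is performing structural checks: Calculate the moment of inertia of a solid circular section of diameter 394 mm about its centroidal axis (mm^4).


r = d / 2 = 394 / 2 = 197.0 mm
I = pi * r^4 / 4 = pi * 197.0^4 / 4
= 1182918396.8 mm^4

1182918396.8 mm^4


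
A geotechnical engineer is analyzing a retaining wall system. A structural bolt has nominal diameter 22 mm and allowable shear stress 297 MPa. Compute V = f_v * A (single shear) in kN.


A = pi * d^2 / 4 = pi * 22^2 / 4 = 380.1327 mm^2
V = f_v * A / 1000 = 297 * 380.1327 / 1000
= 112.8994 kN

112.8994 kN


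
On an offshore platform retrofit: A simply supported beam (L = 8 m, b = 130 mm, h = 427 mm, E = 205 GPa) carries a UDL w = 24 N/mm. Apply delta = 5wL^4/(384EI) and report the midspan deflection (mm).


I = 130 * 427^3 / 12 = 843423565.83 mm^4
L = 8000.0 mm, w = 24 N/mm, E = 205000.0 MPa
delta = 5 * w * L^4 / (384 * E * I)
= 5 * 24 * 8000.0^4 / (384 * 205000.0 * 843423565.83)
= 7.403 mm

7.403 mm


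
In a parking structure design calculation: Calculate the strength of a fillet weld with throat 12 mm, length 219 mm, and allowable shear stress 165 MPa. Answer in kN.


Strength = throat * length * allowable stress
= 12 * 219 * 165 N
= 433620 N
= 433.62 kN

433.62 kN


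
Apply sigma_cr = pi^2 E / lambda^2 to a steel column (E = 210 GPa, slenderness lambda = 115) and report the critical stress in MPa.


sigma_cr = pi^2 * E / lambda^2
= 9.8696 * 210000.0 / 115^2
= 9.8696 * 210000.0 / 13225
= 156.7196 MPa

156.7196 MPa


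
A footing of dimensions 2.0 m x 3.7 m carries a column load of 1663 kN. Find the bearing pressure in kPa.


A = 2.0 * 3.7 = 7.4 m^2
q = P / A = 1663 / 7.4
= 224.7297 kPa

224.7297 kPa


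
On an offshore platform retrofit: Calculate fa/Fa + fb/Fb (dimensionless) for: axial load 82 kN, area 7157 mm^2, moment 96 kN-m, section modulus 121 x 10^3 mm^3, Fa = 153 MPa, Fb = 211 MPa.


f_a = P / A = 82000.0 / 7157 = 11.4573 MPa
f_b = M / S = 96000000.0 / 121000.0 = 793.3884 MPa
Ratio = f_a / Fa + f_b / Fb
= 11.4573 / 153 + 793.3884 / 211
= 3.835 (dimensionless)

3.835 (dimensionless)


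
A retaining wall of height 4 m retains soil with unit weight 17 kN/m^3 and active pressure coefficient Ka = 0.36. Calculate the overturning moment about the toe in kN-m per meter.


Pa = 0.5 * Ka * gamma * H^2
= 0.5 * 0.36 * 17 * 4^2
= 48.96 kN/m
Arm = H / 3 = 4 / 3 = 1.3333 m
Mo = Pa * arm = Pa * H / 3 = 48.96 * 4 / 3 = 65.28 kN-m/m

65.28 kN-m/m


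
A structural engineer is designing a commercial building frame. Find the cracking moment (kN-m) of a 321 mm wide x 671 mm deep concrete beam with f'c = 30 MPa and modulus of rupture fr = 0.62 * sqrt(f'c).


fr = 0.62 * sqrt(30) = 0.62 * 5.4772 = 3.3959 MPa
I = 321 * 671^3 / 12 = 8081488269.25 mm^4
y_t = 335.5 mm
M_cr = fr * I / y_t = 3.3959 * 8081488269.25 / 335.5 N-mm
= 81.7996 kN-m

81.7996 kN-m


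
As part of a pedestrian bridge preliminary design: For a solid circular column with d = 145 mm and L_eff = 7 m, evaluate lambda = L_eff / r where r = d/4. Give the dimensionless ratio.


Radius of gyration r = d / 4 = 145 / 4 = 36.25 mm
L_eff = 7000.0 mm
Slenderness ratio = L / r = 7000.0 / 36.25 = 193.1 (dimensionless)

193.1 (dimensionless)


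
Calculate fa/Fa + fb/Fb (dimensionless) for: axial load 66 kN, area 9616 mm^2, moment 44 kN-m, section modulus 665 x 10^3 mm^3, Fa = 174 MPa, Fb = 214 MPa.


f_a = P / A = 66000.0 / 9616 = 6.8636 MPa
f_b = M / S = 44000000.0 / 665000.0 = 66.1654 MPa
Ratio = f_a / Fa + f_b / Fb
= 6.8636 / 174 + 66.1654 / 214
= 0.3486 (dimensionless)

0.3486 (dimensionless)


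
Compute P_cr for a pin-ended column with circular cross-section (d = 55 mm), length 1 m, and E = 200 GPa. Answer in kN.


I = pi * d^4 / 64 = 449180.25 mm^4
L = 1000.0 mm
P_cr = pi^2 * E * I / L^2
= 9.8696 * 200000.0 * 449180.25 / 1000.0^2
= 886646.28 N = 886.6463 kN

886.6463 kN


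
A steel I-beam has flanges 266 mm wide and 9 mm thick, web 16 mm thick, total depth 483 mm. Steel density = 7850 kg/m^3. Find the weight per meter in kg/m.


A_flanges = 2 * 266 * 9 = 4788 mm^2
A_web = (483 - 2 * 9) * 16 = 7440 mm^2
A_total = 4788 + 7440 = 12228 mm^2 = 0.012228 m^2
Weight = rho * A = 7850 * 0.012228 = 95.9898 kg/m

95.9898 kg/m


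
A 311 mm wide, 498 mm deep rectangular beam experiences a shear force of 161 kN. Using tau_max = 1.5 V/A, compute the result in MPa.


A = b * h = 311 * 498 = 154878 mm^2
V = 161 kN = 161000.0 N
tau_max = 1.5 * V / A = 1.5 * 161000.0 / 154878
= 1.5593 MPa

1.5593 MPa


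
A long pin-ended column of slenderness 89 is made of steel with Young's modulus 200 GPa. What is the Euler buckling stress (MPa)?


sigma_cr = pi^2 * E / lambda^2
= 9.8696 * 200000.0 / 89^2
= 9.8696 * 200000.0 / 7921
= 249.201 MPa

249.201 MPa


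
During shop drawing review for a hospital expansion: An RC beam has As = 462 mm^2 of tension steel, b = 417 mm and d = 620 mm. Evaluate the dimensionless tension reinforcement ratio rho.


rho = As / (b * d)
= 462 / (417 * 620)
= 462 / 258540
= 0.001787 (dimensionless)

0.001787 (dimensionless)


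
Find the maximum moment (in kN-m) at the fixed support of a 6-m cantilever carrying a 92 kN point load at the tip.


For a cantilever with a point load at the free end:
M_max = P * L = 92 * 6 = 552 kN-m

552 kN-m


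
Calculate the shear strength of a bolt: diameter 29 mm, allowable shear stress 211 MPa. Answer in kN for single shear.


A = pi * d^2 / 4 = pi * 29^2 / 4 = 660.5199 mm^2
V = f_v * A / 1000 = 211 * 660.5199 / 1000
= 139.3697 kN

139.3697 kN


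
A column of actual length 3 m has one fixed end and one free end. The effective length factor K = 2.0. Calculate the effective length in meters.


L_eff = K * L
= 2.0 * 3
= 6.0 m

6.0 m


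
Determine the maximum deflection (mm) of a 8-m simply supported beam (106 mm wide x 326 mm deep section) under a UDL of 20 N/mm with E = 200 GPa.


I = 106 * 326^3 / 12 = 306039454.67 mm^4
L = 8000.0 mm, w = 20 N/mm, E = 200000.0 MPa
delta = 5 * w * L^4 / (384 * E * I)
= 5 * 20 * 8000.0^4 / (384 * 200000.0 * 306039454.67)
= 17.4269 mm

17.4269 mm


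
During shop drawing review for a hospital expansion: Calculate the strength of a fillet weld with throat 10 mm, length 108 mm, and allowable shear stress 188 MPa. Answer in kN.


Strength = throat * length * allowable stress
= 10 * 108 * 188 N
= 203040 N
= 203.04 kN

203.04 kN


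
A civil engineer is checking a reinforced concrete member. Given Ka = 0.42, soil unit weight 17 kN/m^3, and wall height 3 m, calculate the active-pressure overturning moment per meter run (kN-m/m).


Pa = 0.5 * Ka * gamma * H^2
= 0.5 * 0.42 * 17 * 3^2
= 32.13 kN/m
Arm = H / 3 = 3 / 3 = 1.0 m
Mo = Pa * arm = Pa * H / 3 = 32.13 * 3 / 3 = 32.13 kN-m/m

32.13 kN-m/m


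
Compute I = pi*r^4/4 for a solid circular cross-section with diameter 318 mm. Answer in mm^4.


r = d / 2 = 318 / 2 = 159.0 mm
I = pi * r^4 / 4 = pi * 159.0^4 / 4
= 501970712.14 mm^4

501970712.14 mm^4


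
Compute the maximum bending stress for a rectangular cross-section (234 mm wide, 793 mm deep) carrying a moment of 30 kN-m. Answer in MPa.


I = b * h^3 / 12 = 234 * 793^3 / 12 = 9724206511.5 mm^4
y = h / 2 = 793 / 2 = 396.5 mm
M = 30 kN-m = 30000000.0 N-mm
sigma = M * y / I = 30000000.0 * 396.5 / 9724206511.5
= 1.22 MPa

1.22 MPa


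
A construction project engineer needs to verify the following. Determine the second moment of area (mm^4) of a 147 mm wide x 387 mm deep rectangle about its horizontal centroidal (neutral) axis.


I = b * h^3 / 12
= 147 * 387^3 / 12
= 147 * 57960603 / 12
= 710017386.75 mm^4

710017386.75 mm^4


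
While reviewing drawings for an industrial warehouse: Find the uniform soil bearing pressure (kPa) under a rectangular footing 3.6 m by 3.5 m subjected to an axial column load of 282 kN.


A = 3.6 * 3.5 = 12.6 m^2
q = P / A = 282 / 12.6
= 22.381 kPa

22.381 kPa


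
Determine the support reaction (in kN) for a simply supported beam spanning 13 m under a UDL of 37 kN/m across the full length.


Total load = w * L = 37 * 13 = 481 kN
By symmetry, each reaction R = total / 2 = 481 / 2 = 240.5 kN

240.5 kN


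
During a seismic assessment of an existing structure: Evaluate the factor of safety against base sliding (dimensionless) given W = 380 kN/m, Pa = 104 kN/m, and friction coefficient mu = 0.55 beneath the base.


Resisting force = mu * W = 0.55 * 380 = 209.0 kN/m
FOS = Resisting / Driving = 209.0 / 104
= 2.0096 (dimensionless)

2.0096 (dimensionless)


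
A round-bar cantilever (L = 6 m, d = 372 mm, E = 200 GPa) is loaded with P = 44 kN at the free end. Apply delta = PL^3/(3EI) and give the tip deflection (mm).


I = pi * d^4 / 64 = pi * 372^4 / 64 = 940029879.65 mm^4
L = 6000.0 mm, P = 44000.0 N, E = 200000.0 MPa
delta = P * L^3 / (3 * E * I)
= 44000.0 * 6000.0^3 / (3 * 200000.0 * 940029879.65)
= 16.8505 mm

16.8505 mm


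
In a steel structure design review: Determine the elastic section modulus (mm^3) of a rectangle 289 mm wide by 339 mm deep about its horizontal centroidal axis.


S = b * h^2 / 6
= 289 * 339^2 / 6
= 289 * 114921 / 6
= 5535361.5 mm^3

5535361.5 mm^3


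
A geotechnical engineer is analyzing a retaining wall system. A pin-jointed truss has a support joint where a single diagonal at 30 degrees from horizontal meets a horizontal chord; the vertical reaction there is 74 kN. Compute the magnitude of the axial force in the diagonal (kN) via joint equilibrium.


At the joint, only the diagonal has a vertical component, so vertical equilibrium gives:
F * sin(30) = 74
F = 74 / sin(30)
= 74 / 0.5
= 148.0 kN

148.0 kN


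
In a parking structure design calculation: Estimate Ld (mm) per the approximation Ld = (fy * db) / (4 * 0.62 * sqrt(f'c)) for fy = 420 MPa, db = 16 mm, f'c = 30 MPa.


Ld = (fy * db) / (4 * 0.62 * sqrt(f'c))
= (420 * 16) / (4 * 0.62 * sqrt(30))
= 6720 / 13.5835
= 494.72 mm

494.72 mm


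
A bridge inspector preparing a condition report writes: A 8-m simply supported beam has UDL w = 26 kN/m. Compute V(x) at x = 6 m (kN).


R_A = w * L / 2 = 26 * 8 / 2 = 104.0 kN
V(x) = R_A - w * x = 104.0 - 26 * 6
= -52.0 kN

-52.0 kN


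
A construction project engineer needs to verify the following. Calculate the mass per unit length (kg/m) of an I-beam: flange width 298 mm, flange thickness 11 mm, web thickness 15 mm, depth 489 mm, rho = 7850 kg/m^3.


A_flanges = 2 * 298 * 11 = 6556 mm^2
A_web = (489 - 2 * 11) * 15 = 7005 mm^2
A_total = 6556 + 7005 = 13561 mm^2 = 0.013561 m^2
Weight = rho * A = 7850 * 0.013561 = 106.4539 kg/m

106.4539 kg/m


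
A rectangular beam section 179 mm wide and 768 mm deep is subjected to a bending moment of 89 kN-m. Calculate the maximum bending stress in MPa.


I = b * h^3 / 12 = 179 * 768^3 / 12 = 6757023744.0 mm^4
y = h / 2 = 768 / 2 = 384.0 mm
M = 89 kN-m = 89000000.0 N-mm
sigma = M * y / I = 89000000.0 * 384.0 / 6757023744.0
= 5.06 MPa

5.06 MPa


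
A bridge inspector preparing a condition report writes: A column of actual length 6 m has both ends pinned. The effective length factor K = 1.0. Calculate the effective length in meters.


L_eff = K * L
= 1.0 * 6
= 6.0 m

6.0 m


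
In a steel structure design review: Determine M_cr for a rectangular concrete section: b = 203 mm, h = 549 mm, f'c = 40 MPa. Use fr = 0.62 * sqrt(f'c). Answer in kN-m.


fr = 0.62 * sqrt(40) = 0.62 * 6.3246 = 3.9212 MPa
I = 203 * 549^3 / 12 = 2799186437.25 mm^4
y_t = 274.5 mm
M_cr = fr * I / y_t = 3.9212 * 2799186437.25 / 274.5 N-mm
= 39.9863 kN-m

39.9863 kN-m


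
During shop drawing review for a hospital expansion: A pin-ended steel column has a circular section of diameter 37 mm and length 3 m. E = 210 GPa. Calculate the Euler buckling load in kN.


I = pi * d^4 / 64 = 91997.66 mm^4
L = 3000.0 mm
P_cr = pi^2 * E * I / L^2
= 9.8696 * 210000.0 * 91997.66 / 3000.0^2
= 21186.21 N = 21.1862 kN

21.1862 kN


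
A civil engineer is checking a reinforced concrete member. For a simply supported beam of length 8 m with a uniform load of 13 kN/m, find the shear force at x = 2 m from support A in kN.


R_A = w * L / 2 = 13 * 8 / 2 = 52.0 kN
V(x) = R_A - w * x = 52.0 - 13 * 2
= 26.0 kN

26.0 kN


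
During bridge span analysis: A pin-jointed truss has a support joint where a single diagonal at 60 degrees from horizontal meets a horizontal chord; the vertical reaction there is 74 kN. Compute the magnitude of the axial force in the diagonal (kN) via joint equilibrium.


At the joint, only the diagonal has a vertical component, so vertical equilibrium gives:
F * sin(60) = 74
F = 74 / sin(60)
= 74 / 0.866025
= 85.45 kN

85.45 kN


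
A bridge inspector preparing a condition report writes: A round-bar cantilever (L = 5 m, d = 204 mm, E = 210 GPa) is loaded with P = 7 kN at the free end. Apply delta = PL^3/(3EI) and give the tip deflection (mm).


I = pi * d^4 / 64 = pi * 204^4 / 64 = 85014023.05 mm^4
L = 5000.0 mm, P = 7000.0 N, E = 210000.0 MPa
delta = P * L^3 / (3 * E * I)
= 7000.0 * 5000.0^3 / (3 * 210000.0 * 85014023.05)
= 16.3372 mm

16.3372 mm


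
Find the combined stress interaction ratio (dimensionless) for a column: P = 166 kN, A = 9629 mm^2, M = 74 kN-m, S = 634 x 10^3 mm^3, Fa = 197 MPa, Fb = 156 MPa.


f_a = P / A = 166000.0 / 9629 = 17.2396 MPa
f_b = M / S = 74000000.0 / 634000.0 = 116.7192 MPa
Ratio = f_a / Fa + f_b / Fb
= 17.2396 / 197 + 116.7192 / 156
= 0.8357 (dimensionless)

0.8357 (dimensionless)


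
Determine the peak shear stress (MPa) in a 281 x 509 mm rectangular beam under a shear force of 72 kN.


A = b * h = 281 * 509 = 143029 mm^2
V = 72 kN = 72000.0 N
tau_max = 1.5 * V / A = 1.5 * 72000.0 / 143029
= 0.7551 MPa

0.7551 MPa
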